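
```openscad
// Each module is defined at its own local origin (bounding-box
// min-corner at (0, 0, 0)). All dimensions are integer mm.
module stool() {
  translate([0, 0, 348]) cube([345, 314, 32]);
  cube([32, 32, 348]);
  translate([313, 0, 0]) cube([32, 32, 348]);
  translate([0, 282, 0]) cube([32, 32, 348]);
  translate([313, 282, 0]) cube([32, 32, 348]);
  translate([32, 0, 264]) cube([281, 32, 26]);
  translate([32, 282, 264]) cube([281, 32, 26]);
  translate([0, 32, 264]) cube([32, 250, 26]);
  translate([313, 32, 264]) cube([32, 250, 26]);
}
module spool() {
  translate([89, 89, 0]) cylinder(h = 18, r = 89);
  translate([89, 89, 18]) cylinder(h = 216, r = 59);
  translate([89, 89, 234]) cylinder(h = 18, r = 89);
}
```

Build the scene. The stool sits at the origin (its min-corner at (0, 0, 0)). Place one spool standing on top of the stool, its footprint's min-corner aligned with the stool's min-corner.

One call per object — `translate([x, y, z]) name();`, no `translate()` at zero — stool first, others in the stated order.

stool();
translate([0, 0, 380]) spool();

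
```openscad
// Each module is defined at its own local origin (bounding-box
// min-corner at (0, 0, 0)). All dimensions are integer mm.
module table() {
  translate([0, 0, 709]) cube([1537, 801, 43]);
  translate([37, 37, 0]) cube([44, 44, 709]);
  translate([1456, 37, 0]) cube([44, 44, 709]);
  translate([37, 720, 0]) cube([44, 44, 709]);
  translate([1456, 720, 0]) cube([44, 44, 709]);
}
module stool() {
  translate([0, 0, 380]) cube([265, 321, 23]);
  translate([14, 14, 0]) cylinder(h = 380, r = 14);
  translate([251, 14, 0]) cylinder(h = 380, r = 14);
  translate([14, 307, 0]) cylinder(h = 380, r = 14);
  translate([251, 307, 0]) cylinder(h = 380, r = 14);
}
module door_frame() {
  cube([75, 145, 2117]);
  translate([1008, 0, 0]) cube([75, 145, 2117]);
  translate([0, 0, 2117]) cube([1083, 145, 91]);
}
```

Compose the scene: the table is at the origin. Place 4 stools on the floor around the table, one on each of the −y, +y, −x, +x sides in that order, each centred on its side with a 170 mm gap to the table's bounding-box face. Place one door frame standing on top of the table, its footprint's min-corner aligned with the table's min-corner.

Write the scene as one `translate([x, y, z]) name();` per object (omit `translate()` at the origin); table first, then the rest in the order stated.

table();
translate([636, -491, 0]) stool();
translate([636, 971, 0]) stool();
translate([-435, 240, 0]) stool();
translate([1707, 240, 0]) stool();
translate([0, 0, 752]) door_frame();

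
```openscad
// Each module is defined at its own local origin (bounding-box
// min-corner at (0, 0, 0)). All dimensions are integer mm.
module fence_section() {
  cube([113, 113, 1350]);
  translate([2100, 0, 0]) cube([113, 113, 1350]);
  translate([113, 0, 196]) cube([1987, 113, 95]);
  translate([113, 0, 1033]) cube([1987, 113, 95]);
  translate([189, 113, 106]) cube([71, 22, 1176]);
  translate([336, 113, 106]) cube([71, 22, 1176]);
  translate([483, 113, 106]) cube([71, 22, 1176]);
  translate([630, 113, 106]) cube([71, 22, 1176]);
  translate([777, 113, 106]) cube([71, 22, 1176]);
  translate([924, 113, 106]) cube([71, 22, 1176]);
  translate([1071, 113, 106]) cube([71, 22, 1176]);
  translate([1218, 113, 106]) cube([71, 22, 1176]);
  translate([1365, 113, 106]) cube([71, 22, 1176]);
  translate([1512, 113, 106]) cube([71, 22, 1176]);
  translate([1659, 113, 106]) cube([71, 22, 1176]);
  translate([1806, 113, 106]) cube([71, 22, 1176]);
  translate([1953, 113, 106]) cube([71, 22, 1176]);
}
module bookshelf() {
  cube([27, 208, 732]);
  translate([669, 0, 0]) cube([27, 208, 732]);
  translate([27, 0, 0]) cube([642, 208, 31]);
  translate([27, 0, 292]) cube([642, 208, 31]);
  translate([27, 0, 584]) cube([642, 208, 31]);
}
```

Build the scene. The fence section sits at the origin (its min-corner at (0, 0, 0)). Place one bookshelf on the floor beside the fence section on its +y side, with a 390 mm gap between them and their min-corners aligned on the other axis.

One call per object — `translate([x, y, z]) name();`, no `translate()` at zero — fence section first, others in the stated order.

fence_section();
translate([0, 525, 0]) bookshelf();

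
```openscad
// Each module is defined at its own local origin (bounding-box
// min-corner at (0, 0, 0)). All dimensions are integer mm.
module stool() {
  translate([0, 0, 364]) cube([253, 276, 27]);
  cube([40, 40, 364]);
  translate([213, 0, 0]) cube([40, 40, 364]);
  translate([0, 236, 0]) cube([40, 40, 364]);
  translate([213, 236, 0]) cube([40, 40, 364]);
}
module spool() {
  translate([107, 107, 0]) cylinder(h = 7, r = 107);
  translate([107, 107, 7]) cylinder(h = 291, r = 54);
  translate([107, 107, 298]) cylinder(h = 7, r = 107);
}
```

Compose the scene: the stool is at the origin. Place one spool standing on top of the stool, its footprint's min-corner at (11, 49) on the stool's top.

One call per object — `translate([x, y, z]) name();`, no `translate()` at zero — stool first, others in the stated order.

stool();
translate([11, 49, 391]) spool();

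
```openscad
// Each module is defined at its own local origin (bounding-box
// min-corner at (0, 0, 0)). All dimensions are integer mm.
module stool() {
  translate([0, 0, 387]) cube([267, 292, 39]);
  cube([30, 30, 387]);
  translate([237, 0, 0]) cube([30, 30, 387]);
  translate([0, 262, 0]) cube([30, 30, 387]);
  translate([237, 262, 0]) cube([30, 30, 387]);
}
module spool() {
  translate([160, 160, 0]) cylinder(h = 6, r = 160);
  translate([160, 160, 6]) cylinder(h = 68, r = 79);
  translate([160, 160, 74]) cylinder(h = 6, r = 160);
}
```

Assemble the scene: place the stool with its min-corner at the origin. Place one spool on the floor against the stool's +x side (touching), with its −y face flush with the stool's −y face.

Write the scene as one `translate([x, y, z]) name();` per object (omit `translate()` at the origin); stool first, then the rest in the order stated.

stool();
translate([267, 0, 0]) spool();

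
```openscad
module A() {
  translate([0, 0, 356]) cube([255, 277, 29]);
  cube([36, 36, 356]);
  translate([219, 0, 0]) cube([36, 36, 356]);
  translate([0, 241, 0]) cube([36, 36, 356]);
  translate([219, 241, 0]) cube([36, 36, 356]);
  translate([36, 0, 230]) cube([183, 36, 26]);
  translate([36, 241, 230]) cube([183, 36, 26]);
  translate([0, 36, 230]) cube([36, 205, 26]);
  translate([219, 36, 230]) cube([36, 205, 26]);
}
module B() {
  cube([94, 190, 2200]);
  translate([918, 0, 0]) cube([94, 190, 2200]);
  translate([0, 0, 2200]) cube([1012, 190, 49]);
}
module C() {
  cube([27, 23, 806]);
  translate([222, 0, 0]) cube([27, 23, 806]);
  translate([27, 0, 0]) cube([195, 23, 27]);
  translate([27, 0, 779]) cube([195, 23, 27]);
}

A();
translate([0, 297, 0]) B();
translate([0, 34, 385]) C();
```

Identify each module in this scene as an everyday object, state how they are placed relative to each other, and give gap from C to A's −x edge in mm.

A is a stool. B is a door frame. C is a picture frame. The door frame is on the floor beside the stool on its +y side. The picture frame is on top of the stool. The gap from the picture frame to the stool's −x edge is 0 mm.

The picture frame's min-x is at 0; the stool's min-x is 0; gap = 0 mm.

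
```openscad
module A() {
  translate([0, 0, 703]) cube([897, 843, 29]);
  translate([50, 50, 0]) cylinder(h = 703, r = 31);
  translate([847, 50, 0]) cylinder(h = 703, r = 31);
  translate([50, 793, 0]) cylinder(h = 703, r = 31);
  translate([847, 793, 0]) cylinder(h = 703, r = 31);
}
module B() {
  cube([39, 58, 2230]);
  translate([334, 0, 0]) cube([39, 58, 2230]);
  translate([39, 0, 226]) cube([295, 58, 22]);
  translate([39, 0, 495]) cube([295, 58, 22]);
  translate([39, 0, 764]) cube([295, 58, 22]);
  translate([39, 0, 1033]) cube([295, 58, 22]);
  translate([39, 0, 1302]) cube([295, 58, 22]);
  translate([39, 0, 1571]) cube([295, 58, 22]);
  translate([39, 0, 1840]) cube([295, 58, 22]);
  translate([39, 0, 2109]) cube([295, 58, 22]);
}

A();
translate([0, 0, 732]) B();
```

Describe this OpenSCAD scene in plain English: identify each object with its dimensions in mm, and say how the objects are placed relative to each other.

A is a table: top 897 mm (x) × 843 mm (y), 29 mm thick, upper face at z = 732 mm, on four round legs of 62 mm diameter, each leg's bounding box inset 19 mm from the nearest pair of top edges, running from z = 0 to the bottom of the top.

B is a wooden ladder with two side rails of 39×58 mm section and 2230 mm height, set 373 mm apart overall. Between them run 8 rectangular rungs (58 mm deep, 22 mm thick), front faces flush with the rails' −y face. The bottom of the first rung is 226 mm above the floor and each subsequent rung is 269 mm higher than the one below.

The ladder is on top of the table.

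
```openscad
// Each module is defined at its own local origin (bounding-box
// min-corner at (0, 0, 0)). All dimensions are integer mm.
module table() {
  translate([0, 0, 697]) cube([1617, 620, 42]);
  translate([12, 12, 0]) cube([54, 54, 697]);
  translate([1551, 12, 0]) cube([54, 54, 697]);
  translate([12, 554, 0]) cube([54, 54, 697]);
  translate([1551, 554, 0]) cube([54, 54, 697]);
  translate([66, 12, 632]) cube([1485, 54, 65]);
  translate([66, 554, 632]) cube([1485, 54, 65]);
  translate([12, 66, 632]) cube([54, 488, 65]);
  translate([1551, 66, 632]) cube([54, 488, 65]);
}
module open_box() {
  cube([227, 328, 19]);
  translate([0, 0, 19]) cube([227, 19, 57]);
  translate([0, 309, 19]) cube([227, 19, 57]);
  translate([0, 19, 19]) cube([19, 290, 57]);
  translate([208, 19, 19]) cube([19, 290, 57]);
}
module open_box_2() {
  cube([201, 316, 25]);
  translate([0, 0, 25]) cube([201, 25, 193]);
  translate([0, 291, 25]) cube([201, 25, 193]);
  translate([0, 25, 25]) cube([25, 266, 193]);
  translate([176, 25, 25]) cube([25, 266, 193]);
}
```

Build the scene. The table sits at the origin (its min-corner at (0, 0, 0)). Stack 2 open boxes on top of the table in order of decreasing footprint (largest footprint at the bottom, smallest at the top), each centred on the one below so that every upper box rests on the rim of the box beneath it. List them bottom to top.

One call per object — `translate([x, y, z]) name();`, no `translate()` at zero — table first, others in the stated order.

table();
translate([695, 146, 739]) open_box();
translate([708, 152, 815]) open_box_2();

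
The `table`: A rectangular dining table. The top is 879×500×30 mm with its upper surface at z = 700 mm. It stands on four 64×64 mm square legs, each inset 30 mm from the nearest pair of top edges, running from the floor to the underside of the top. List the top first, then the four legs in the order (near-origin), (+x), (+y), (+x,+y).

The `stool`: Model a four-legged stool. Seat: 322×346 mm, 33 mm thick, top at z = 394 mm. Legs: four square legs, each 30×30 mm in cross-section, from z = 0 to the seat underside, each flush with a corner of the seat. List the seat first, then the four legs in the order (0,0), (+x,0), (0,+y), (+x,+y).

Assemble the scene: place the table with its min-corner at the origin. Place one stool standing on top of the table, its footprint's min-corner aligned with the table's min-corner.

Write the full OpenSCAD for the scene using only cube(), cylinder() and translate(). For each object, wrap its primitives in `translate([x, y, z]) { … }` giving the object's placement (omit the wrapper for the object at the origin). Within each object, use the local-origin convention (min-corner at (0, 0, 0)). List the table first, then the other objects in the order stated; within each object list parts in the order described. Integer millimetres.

translate([0, 0, 670]) cube([879, 500, 30]);
translate([30, 30, 0]) cube([64, 64, 670]);
translate([785, 30, 0]) cube([64, 64, 670]);
translate([30, 406, 0]) cube([64, 64, 670]);
translate([785, 406, 0]) cube([64, 64, 670]);
translate([0, 0, 700]) {
  translate([0, 0, 361]) cube([322, 346, 33]);
  cube([30, 30, 361]);
  translate([292, 0, 0]) cube([30, 30, 361]);
  translate([0, 316, 0]) cube([30, 30, 361]);
  translate([292, 316, 0]) cube([30, 30, 361]);
}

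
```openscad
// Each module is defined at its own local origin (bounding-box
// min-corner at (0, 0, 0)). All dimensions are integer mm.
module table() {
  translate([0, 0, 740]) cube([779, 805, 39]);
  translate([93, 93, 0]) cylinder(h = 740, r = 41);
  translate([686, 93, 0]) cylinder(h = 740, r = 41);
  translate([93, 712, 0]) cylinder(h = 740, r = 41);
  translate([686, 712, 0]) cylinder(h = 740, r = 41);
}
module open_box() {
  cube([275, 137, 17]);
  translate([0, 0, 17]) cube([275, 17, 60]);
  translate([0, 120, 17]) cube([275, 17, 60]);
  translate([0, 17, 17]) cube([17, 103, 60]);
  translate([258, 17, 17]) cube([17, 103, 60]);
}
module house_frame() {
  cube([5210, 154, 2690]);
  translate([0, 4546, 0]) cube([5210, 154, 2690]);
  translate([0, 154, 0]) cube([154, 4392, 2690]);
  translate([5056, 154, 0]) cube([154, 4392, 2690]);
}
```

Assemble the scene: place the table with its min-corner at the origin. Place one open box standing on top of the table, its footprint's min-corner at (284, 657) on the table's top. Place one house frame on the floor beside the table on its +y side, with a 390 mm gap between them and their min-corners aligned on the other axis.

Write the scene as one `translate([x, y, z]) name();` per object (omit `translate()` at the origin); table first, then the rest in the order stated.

table();
translate([284, 657, 779]) open_box();
translate([0, 1195, 0]) house_frame();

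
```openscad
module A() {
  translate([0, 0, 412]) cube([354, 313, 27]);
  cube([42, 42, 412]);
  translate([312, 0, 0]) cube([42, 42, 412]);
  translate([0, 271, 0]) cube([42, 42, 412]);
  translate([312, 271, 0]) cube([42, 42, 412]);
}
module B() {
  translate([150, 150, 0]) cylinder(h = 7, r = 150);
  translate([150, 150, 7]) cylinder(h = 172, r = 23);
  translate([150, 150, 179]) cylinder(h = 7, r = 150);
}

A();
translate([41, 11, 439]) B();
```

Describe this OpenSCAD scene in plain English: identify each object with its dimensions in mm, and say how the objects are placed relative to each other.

A is a four-legged stool. The seat is a 354×313×27 mm slab whose top surface is at z = 439 mm; four square legs, each 42×42 mm in cross-section, run from the floor (z = 0) to the underside of the seat, each flush with a corner of the seat.

B is a spool: two coaxial disc flanges of radius 150 mm and thickness 7 mm, joined by a core cylinder of radius 23 mm and height 172 mm. The lower flange rests on z = 0 and the three cylinders share a vertical axis.

The spool is on top of the stool.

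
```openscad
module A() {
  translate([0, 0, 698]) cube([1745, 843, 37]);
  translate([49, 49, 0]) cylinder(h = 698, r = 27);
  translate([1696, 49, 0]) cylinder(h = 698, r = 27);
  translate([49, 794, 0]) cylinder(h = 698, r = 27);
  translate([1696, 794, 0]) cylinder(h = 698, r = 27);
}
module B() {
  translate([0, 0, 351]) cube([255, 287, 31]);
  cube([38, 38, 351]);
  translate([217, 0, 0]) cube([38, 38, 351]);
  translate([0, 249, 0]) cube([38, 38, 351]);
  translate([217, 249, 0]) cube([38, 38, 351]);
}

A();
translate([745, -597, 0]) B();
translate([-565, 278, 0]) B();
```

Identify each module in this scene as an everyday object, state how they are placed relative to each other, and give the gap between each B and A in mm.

A is a table. B is a stool. Two stools sit around the table at the −y, −x sides. The gap between each stool and the table is 310 mm.

Each stool's nearest face is 310 mm from the table's bounding box.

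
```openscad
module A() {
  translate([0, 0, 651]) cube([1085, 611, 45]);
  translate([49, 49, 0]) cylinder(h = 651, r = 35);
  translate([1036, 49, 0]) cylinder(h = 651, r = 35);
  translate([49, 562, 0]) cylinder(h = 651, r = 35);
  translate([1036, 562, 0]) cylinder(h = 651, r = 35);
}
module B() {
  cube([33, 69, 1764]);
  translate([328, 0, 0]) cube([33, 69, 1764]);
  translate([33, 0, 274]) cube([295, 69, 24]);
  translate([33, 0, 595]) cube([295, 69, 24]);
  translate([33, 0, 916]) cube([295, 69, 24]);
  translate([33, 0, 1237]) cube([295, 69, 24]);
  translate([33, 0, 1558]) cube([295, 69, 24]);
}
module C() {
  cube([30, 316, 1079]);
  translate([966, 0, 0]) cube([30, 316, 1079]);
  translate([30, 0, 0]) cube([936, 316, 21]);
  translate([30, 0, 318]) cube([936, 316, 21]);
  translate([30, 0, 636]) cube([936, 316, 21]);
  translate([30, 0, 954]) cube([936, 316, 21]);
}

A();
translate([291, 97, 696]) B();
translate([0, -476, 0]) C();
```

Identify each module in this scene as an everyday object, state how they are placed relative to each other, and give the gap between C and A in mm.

A is a table. B is a ladder. C is a bookshelf. The ladder is on top of the table. The bookshelf is on the floor beside the table on its −y side. The gap between the bookshelf and the table is 160 mm.

The bookshelf's nearest face is 160 mm from the table's −y face.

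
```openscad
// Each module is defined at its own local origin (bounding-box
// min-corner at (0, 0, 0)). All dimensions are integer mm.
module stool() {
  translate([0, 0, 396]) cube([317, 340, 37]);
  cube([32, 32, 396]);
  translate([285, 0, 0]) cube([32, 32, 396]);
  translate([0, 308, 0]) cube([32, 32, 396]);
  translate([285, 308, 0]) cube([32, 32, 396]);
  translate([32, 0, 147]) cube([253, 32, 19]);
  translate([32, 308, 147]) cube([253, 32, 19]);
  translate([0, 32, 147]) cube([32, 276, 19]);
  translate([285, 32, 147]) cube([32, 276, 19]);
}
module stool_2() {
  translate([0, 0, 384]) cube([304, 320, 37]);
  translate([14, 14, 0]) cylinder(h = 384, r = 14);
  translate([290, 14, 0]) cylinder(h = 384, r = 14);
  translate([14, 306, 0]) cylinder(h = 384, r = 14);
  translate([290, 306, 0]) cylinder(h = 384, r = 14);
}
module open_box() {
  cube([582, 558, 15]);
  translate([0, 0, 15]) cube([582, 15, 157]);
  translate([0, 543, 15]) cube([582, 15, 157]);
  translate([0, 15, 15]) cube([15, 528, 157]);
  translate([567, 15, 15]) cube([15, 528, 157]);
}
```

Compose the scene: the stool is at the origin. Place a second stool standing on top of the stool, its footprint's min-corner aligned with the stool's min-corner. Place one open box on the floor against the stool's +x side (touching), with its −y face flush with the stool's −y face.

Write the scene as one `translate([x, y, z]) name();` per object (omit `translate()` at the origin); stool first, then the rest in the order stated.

stool();
translate([0, 0, 433]) stool_2();
translate([317, 0, 0]) open_box();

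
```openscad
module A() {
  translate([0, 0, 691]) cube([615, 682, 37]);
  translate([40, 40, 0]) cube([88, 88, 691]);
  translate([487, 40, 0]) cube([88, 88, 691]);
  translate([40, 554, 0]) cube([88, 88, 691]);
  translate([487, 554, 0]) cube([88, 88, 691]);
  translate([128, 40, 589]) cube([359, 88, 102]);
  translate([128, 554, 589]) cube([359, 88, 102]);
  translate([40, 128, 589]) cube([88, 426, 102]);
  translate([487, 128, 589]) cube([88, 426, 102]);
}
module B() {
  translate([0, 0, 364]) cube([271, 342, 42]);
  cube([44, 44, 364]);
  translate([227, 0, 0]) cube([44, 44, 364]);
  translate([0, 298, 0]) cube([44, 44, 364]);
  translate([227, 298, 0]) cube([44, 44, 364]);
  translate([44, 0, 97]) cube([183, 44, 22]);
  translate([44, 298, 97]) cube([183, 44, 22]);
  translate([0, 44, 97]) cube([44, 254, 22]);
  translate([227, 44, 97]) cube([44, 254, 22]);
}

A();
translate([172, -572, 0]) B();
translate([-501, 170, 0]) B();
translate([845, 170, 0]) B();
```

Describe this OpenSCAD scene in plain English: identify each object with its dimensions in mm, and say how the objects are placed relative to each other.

A is a table: top 615 mm (x) × 682 mm (y), 37 mm thick, upper face at z = 728 mm, on four 88×88 mm square legs, each inset 40 mm from the nearest pair of top edges, running from z = 0 to the bottom of the top. Four apron rails, 88 mm thick and 102 mm tall, run between adjacent legs with their top edges flush with the underside of the top and their outer faces flush with the legs' outer faces.

B is a simple wooden stool: a rectangular seat 271 mm (x) by 342 mm (y), 42 mm thick, top face at z = 406 mm, on four square legs, each 44×44 mm in cross-section. The legs rest on z = 0, each flush with a corner of the seat. Four stretchers, 44 mm wide and 22 mm tall, connect adjacent legs with their undersides at z = 97 mm, each running between the inner faces of the legs it joins and aligned with the legs' outer faces on the other axis.

Three stools sit around the table at the −y, −x, +x sides.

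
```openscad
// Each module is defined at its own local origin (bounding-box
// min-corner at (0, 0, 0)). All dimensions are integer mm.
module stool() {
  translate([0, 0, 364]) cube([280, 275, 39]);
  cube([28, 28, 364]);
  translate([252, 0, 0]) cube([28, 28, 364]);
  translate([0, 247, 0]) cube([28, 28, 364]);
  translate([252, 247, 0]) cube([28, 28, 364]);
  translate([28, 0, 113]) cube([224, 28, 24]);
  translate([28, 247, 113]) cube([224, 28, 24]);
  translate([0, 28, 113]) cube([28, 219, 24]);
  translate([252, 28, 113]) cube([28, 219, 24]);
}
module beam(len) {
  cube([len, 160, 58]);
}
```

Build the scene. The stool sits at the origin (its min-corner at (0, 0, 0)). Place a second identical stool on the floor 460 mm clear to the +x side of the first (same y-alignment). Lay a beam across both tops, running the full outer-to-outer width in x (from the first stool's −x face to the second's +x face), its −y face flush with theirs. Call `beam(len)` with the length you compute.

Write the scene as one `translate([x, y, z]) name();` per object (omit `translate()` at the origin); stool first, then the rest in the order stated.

stool();
translate([740, 0, 0]) stool();
translate([0, 0, 403]) beam(1020);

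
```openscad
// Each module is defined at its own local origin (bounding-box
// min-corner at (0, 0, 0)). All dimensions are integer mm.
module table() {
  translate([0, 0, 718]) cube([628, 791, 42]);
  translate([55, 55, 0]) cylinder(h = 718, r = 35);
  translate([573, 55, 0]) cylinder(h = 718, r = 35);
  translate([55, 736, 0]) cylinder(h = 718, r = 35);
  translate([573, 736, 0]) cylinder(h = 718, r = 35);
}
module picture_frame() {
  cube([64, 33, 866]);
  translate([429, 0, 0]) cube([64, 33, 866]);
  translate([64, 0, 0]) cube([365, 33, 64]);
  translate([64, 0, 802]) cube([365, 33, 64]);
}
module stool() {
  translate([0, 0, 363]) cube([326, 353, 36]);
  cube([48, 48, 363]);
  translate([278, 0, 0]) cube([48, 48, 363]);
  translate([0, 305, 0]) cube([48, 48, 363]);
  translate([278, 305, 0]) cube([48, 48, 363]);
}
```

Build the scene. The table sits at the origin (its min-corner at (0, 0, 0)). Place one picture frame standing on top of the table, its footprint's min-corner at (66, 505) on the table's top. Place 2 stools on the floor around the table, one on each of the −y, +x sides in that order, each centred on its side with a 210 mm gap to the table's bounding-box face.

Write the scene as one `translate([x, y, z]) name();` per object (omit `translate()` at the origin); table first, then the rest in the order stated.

table();
translate([66, 505, 760]) picture_frame();
translate([151, -563, 0]) stool();
translate([838, 219, 0]) stool();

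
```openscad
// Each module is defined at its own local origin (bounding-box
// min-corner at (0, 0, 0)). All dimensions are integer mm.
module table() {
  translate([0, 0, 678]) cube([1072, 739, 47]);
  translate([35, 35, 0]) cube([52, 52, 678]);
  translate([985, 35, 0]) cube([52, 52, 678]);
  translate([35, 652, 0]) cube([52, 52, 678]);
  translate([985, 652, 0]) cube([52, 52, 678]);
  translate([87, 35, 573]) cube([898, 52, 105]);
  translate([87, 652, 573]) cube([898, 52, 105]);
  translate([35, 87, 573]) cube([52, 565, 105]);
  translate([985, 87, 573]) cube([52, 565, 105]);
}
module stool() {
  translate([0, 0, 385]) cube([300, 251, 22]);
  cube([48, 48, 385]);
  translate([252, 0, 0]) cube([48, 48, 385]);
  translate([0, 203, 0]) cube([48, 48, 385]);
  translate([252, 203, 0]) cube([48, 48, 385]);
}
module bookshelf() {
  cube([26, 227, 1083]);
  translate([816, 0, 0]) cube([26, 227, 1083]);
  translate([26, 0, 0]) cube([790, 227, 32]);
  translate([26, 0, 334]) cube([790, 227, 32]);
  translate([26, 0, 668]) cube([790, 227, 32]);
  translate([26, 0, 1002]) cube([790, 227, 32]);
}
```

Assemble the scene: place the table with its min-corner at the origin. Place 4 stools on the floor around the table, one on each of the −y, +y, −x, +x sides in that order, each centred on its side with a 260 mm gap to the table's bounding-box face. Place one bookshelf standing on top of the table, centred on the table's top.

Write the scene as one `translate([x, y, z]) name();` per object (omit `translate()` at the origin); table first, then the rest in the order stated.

table();
translate([386, -511, 0]) stool();
translate([386, 999, 0]) stool();
translate([-560, 244, 0]) stool();
translate([1332, 244, 0]) stool();
translate([115, 256, 725]) bookshelf();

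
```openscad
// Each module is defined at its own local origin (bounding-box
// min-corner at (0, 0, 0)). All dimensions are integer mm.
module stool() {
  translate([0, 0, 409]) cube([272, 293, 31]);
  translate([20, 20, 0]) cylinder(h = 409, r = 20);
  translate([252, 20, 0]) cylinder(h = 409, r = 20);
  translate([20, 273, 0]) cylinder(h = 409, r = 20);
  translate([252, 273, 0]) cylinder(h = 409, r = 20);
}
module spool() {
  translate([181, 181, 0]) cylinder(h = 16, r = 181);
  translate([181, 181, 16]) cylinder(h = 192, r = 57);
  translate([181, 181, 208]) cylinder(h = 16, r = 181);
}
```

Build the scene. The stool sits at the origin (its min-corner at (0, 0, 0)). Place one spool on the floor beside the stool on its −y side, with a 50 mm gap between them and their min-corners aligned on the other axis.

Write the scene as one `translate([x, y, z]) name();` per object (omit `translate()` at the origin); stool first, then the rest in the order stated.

stool();
translate([0, -412, 0]) spool();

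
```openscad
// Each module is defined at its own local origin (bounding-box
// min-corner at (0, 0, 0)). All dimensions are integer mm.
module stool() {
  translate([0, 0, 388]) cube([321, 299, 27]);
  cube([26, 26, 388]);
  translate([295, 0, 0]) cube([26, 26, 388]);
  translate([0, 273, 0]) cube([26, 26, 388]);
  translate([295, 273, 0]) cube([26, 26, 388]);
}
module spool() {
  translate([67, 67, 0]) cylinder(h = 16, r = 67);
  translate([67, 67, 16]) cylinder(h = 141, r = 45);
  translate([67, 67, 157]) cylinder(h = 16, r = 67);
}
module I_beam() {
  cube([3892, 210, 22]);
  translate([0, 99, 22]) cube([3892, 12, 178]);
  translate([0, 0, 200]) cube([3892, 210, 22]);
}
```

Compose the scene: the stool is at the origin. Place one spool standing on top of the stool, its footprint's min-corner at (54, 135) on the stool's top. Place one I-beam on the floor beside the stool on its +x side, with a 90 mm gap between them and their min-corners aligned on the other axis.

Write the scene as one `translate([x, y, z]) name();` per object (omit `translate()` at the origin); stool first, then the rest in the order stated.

stool();
translate([54, 135, 415]) spool();
translate([411, 0, 0]) I_beam();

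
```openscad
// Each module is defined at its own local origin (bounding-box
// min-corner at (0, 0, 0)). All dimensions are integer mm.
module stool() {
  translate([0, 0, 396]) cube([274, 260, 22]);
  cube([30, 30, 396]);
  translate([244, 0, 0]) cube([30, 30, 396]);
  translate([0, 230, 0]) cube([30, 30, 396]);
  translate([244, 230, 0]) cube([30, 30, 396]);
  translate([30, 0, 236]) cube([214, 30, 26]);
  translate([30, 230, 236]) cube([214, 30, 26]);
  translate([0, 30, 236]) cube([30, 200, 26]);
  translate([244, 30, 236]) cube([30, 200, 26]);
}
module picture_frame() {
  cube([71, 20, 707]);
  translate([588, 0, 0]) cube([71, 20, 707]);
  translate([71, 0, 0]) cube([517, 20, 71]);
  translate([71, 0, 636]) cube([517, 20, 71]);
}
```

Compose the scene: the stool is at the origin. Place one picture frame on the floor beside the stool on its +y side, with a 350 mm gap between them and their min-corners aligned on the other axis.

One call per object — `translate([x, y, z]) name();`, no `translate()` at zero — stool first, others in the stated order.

stool();
translate([0, 610, 0]) picture_frame();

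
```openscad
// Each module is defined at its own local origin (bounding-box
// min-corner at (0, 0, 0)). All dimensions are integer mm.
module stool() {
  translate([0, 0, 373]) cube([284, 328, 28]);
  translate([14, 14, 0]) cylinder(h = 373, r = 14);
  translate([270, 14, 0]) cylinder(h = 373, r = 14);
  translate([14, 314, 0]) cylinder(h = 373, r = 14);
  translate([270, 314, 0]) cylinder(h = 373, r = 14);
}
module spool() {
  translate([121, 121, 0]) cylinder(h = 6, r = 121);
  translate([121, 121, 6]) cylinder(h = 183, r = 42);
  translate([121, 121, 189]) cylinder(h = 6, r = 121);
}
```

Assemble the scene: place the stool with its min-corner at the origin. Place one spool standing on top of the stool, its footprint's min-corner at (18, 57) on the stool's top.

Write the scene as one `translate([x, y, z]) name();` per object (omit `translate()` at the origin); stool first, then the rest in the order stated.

stool();
translate([18, 57, 401]) spool();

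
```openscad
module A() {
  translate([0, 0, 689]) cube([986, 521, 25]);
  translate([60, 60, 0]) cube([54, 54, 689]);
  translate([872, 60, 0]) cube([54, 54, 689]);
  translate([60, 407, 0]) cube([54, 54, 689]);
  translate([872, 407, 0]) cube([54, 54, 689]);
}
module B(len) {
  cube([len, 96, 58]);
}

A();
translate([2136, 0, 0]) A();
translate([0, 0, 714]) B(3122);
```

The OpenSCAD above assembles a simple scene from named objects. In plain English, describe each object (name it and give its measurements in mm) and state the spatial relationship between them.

A is a table: top 986 mm (x) × 521 mm (y), 25 mm thick, upper face at z = 714 mm, on four 54×54 mm square legs, each inset 60 mm from the nearest pair of top edges, running from z = 0 to the bottom of the top.

B is a rectangular beam 3122 mm long (x), 96 mm deep (y), 58 mm thick (z).

The beam spans the tops of two tables placed 1150 mm apart, resting at z = 714 mm.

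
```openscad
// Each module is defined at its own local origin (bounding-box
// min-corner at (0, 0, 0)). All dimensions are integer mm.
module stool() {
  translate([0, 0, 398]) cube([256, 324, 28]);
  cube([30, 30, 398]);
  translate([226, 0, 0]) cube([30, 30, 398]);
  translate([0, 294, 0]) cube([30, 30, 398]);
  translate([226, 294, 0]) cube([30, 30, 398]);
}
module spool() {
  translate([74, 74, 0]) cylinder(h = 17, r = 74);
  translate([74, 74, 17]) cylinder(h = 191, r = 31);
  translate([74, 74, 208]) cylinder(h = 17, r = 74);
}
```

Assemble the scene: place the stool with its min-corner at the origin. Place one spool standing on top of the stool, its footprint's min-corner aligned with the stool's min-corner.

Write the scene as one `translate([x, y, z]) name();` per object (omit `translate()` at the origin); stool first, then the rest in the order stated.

stool();
translate([0, 0, 426]) spool();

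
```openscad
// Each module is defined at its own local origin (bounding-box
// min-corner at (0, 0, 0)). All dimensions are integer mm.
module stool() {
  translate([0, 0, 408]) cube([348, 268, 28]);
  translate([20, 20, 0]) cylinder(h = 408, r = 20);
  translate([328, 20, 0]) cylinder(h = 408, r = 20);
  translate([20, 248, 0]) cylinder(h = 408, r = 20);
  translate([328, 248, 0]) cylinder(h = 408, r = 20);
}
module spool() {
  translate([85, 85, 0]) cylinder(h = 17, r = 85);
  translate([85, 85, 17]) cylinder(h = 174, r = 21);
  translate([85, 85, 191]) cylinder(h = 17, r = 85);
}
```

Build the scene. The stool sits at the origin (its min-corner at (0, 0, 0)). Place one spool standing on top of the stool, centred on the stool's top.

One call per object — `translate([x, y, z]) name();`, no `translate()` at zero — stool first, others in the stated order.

stool();
translate([89, 49, 436]) spool();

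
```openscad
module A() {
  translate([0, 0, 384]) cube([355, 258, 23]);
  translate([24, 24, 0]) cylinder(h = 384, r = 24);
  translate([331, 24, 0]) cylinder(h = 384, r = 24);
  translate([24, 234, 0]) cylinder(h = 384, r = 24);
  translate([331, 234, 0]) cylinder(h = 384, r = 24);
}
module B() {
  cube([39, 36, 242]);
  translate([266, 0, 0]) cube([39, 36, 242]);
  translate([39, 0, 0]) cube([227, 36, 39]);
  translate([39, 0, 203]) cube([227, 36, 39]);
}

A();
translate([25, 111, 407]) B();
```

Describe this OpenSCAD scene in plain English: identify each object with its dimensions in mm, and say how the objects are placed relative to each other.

A is a four-legged stool. The seat is a 355×258×23 mm slab whose top surface is at z = 407 mm; four round legs, each 48 mm in diameter, run from the floor (z = 0) to the underside of the seat, each leg's axis is inset half a diameter from the nearest pair of seat edges (so the leg's bounding box is flush with the corner).

B is a rectangular picture frame lying in the x–z plane (depth along y). The opening is 227 mm wide (x) by 164 mm tall (z), surrounded by a border 39 mm wide on all four sides. The frame is 36 mm deep and is made of two full-height vertical stiles with two horizontal rails fitted between them.

The picture frame is on top of the stool, centred.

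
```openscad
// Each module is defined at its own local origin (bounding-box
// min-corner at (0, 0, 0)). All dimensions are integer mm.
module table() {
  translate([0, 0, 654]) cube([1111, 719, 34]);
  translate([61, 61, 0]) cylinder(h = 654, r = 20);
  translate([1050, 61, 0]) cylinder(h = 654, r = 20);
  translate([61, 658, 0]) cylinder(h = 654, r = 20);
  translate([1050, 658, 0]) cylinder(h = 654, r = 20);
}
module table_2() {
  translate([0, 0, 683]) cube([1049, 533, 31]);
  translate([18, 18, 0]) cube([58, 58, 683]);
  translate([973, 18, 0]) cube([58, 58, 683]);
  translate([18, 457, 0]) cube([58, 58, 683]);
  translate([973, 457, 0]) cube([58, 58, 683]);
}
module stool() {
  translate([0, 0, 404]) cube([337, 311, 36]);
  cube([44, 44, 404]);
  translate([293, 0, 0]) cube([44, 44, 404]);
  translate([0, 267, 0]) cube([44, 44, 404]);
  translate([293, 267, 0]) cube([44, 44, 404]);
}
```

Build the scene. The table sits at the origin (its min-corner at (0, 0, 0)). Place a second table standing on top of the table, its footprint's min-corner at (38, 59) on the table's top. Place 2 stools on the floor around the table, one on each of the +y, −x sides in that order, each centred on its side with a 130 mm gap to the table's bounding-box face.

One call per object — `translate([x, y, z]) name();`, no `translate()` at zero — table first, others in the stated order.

table();
translate([38, 59, 688]) table_2();
translate([387, 849, 0]) stool();
translate([-467, 204, 0]) stool();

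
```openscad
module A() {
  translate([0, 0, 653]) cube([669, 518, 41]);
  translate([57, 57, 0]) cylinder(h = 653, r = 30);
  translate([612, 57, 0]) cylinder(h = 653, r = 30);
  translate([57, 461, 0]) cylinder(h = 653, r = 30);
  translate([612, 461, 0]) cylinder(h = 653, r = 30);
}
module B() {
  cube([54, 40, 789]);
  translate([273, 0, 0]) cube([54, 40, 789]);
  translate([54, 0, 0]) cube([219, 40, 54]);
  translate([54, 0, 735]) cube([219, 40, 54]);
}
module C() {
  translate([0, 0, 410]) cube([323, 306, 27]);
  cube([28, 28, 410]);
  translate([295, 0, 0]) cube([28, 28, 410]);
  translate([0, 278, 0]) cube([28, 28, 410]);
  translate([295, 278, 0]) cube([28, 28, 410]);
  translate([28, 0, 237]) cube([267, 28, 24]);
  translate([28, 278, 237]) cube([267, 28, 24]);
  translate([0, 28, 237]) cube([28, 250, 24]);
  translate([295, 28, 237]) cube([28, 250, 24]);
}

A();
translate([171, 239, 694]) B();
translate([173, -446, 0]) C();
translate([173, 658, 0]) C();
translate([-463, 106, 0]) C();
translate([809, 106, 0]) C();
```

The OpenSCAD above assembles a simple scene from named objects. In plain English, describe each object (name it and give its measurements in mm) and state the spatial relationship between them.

A is a table with a 669×518 mm rectangular top, 41 mm thick, top surface at z = 694 mm, supported by four round legs of 60 mm diameter, each leg's bounding box inset 27 mm from the nearest pair of top edges, running from the floor.

B is a picture frame with a 219×681 mm rectangular opening (x by z) and a uniform 54 mm border on every side. Frame depth is 40 mm along y. It is built from two vertical stiles running the full outside height and two horizontal rails spanning the gap between the stiles.

C is a simple wooden stool: a rectangular seat 323 mm (x) by 306 mm (y), 27 mm thick, top face at z = 437 mm, on four square legs, each 28×28 mm in cross-section. The legs rest on z = 0, each flush with a corner of the seat. Four stretchers, 28 mm wide and 24 mm tall, connect adjacent legs with their undersides at z = 237 mm, each running between the inner faces of the legs it joins and aligned with the legs' outer faces on the other axis.

The picture frame is on top of the table, centred. Four stools sit around the table at the −y, +y, −x, +x sides.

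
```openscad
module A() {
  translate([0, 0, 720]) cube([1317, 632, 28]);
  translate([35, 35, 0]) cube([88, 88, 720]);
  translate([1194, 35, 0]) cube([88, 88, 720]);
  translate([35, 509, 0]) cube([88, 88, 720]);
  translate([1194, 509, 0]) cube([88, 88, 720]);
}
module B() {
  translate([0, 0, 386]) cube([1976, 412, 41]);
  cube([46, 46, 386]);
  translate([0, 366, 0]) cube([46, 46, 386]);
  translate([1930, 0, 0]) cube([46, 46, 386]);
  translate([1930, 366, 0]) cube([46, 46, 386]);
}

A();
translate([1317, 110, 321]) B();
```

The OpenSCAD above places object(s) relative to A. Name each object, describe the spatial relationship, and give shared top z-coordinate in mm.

Both tops at z = 748 mm.

A is a table. B is a bench. The bench is beside the table with their tops flush at z = 748. The shared top z-coordinate is 748 mm.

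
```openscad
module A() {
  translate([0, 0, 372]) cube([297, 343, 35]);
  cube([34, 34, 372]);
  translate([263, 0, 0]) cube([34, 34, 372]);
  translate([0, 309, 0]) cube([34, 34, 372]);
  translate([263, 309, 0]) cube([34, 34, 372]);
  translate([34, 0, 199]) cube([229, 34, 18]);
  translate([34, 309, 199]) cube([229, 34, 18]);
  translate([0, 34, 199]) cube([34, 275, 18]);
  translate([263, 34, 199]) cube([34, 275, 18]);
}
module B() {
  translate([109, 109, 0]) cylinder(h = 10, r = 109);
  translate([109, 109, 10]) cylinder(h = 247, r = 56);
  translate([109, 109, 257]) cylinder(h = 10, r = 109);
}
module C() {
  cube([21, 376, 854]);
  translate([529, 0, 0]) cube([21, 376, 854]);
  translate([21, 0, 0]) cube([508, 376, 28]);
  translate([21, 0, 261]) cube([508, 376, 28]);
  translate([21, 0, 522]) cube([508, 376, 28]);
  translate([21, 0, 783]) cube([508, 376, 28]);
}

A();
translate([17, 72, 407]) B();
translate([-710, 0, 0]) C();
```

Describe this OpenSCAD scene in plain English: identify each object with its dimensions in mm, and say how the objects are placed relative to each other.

A is a four-legged stool. The seat is 297×343 mm, 35 mm thick, top at z = 407 mm. It stands on four square legs, each 34×34 mm in cross-section, from z = 0 to the seat underside, each flush with a corner of the seat. Four stretchers, 34 mm wide and 18 mm tall, connect adjacent legs with their undersides at z = 199 mm, each running between the inner faces of the legs it joins and aligned with the legs' outer faces on the other axis.

B is a spool: two coaxial disc flanges of radius 109 mm and thickness 10 mm, joined by a core cylinder of radius 56 mm and height 247 mm. The lower flange rests on z = 0 and the three cylinders share a vertical axis.

C is an open bookshelf. Two side panels, each 21 mm thick, 376 mm deep and 854 mm tall, stand 550 mm apart (outside-to-outside). Between them sit 4 shelves, each 28 mm thick and 376 mm deep, spanning the full gap between the sides. The bottom shelf rests on the floor (its underside at z = 0) and the clear gap between one shelf's top and the next shelf's underside is 233 mm.

The spool is on top of the stool. The bookshelf is on the floor beside the stool on its −x side.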